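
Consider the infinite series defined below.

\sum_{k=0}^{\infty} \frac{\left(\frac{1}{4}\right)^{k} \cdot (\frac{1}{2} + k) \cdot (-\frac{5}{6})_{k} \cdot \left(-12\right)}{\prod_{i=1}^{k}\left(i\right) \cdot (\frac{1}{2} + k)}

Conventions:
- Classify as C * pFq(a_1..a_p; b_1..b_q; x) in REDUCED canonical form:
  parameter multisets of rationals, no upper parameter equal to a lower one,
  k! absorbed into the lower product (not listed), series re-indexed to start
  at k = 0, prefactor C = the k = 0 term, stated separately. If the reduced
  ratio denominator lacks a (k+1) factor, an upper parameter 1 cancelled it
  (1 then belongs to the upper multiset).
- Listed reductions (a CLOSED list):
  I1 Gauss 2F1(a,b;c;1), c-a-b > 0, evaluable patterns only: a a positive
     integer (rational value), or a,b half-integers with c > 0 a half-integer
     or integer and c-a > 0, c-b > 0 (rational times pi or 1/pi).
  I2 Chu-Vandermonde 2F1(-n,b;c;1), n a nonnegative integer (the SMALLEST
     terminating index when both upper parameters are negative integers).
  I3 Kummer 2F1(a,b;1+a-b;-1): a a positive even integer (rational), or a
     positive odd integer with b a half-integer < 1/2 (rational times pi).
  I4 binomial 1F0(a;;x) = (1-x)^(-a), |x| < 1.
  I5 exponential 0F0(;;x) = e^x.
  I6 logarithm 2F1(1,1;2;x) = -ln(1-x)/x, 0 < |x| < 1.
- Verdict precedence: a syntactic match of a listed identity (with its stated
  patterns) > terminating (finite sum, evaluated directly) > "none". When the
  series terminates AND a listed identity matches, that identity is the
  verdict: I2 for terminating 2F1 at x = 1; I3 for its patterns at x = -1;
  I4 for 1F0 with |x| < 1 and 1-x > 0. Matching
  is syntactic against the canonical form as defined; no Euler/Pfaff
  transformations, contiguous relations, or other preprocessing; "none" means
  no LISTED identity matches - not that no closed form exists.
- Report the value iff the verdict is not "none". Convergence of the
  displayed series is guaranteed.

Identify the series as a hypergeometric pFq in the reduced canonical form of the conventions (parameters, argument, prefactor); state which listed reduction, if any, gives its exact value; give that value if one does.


x = \frac{1}{4} here; the reduced form reads 1F0, upper {-\frac{5}{6}}, lower {-}, C = -12. Verdict: the I4 binomial reduction applies (the 1F0 binomial series: exponent 5/6, x = \frac{1}{4}). Hence: \left(-12\right) \cdot \left(\frac{3}{4}\right)^{\frac{5}{6}}.

Key observation: with t_0 = -12, striking the common factor k + 1/2 reduces the term (prefactor -12).
Term ratio: r(k) = \frac{1}{4} * (k-\frac{5}{6}) / [(k+1)] - rational; roots negated = parameters, x = \frac{1}{4}, C = -12.


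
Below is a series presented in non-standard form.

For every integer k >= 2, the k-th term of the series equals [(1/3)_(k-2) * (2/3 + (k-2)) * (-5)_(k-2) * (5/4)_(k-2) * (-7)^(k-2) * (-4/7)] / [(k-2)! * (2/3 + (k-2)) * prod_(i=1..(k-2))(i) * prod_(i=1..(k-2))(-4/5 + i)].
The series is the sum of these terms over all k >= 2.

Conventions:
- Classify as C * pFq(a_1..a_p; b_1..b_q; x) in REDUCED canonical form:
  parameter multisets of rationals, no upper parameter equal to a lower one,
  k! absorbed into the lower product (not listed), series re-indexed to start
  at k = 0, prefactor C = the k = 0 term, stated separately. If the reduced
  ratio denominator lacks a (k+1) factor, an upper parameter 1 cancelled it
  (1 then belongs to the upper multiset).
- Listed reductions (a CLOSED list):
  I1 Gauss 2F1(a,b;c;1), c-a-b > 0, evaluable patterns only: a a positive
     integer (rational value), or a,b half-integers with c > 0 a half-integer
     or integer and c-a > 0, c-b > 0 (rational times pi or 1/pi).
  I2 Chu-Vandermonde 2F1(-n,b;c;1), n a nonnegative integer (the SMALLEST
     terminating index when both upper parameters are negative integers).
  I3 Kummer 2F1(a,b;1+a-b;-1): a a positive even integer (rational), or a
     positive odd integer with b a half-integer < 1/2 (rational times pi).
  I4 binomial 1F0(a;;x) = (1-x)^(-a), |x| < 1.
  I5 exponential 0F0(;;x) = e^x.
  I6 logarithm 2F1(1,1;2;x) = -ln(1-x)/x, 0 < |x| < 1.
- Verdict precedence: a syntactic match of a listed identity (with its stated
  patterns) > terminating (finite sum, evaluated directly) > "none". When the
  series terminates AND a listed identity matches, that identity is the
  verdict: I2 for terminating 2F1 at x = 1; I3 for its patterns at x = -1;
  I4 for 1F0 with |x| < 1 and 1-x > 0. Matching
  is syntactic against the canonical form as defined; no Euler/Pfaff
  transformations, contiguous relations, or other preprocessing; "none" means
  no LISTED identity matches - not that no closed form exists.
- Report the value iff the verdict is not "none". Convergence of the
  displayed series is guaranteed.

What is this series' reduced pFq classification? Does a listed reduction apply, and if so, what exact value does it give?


Reduced: x = -7, 3F2, upper = {-5, 1/3, 5/4}, lower = {1/5, 1}, C = -4/7. Verdict: terminating - upper parameter -5 makes this a finite sum (last index 5), evaluated exactly. Exact value: -9780713169989/153280512.

First insight: x = (-7) and the lower running product (C = -4/7, x = -7) is a rising factorial.
Term ratio: r(k) = (-7) * (k-5) (k+1/3) (k+5/4) / [(k+1/5) (k+1) (k+1)] - rational; roots negated = parameters, x = (-7), C = -4/7.


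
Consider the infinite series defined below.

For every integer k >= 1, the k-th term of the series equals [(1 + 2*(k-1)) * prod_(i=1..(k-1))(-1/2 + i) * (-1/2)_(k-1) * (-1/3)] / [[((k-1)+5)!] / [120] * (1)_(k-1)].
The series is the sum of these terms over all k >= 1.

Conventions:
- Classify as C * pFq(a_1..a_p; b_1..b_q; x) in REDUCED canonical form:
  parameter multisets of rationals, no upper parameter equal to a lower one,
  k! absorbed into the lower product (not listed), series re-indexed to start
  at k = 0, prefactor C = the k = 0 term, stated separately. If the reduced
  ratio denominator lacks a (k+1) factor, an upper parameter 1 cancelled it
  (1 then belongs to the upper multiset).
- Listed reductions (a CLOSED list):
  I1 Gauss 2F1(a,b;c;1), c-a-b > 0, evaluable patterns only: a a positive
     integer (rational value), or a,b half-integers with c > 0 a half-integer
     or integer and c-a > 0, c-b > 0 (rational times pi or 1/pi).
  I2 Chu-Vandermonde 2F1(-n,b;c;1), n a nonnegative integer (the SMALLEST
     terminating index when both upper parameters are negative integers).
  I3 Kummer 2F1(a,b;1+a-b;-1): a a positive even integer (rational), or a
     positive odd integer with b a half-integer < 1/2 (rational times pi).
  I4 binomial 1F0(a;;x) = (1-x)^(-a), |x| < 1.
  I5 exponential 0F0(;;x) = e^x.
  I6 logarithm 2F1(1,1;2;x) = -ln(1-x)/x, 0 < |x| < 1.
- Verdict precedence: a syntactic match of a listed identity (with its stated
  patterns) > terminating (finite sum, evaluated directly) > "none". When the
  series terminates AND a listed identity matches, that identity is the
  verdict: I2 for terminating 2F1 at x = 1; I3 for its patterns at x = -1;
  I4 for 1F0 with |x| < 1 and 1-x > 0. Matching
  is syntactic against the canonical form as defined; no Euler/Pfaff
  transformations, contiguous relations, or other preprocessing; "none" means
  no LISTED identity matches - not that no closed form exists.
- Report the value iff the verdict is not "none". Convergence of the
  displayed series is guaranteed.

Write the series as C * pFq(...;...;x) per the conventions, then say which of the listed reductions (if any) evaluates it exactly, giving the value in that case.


Key observation: t_0 = -1/3 here, and the denominator's factorial ratio (prefactor -1/3) is a lower Pochhammer.
Ratio: r(k) = 1 * (k-1/2) (k+3/2) / [(k+6) (k+1)] ; factor over Q: parameters, x = 1, and C = -1/3.

Prefactor -1/3, argument 1: 2F1 with upper {-1/2, 3/2} over lower {6}. Verdict: the half-integer Gauss pattern (I1) applies (x = 1; upper {-1/2, 3/2} half-integers, c = 6 in the evaluable pattern). Its exact value is (-65536/72765) / pi.


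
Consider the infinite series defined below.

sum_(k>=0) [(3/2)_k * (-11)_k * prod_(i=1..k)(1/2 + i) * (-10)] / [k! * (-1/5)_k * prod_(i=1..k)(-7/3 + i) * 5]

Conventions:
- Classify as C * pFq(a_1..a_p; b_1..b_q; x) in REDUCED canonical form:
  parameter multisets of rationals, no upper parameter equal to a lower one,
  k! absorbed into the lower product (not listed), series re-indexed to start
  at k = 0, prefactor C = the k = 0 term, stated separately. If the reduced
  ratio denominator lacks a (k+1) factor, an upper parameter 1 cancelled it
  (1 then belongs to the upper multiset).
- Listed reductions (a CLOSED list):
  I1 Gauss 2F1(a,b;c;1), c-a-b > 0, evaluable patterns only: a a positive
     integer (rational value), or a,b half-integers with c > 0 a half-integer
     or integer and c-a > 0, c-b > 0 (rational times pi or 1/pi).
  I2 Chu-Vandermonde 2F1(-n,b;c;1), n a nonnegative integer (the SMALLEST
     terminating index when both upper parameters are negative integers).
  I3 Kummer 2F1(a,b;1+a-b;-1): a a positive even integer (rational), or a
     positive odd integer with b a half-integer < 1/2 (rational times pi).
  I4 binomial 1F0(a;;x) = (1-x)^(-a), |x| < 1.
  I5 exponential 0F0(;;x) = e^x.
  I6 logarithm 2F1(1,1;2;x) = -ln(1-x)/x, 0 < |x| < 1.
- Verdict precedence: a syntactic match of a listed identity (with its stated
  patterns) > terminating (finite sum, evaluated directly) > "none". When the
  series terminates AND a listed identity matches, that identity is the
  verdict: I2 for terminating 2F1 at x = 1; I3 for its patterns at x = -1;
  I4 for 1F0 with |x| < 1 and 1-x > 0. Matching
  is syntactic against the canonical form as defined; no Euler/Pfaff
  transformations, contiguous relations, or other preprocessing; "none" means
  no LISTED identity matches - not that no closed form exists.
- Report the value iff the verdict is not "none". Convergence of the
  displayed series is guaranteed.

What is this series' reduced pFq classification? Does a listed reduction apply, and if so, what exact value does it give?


With C = -2: the canonical form is 3F2(-11, 3/2, 3/2; -4/3, -1/5; 1). Verdict: terminating (-11 upstairs). 12 nonzero terms in all; added directly. Value: -154705462543445711/13934110858805248.

Structural cue: from the first term -2: the constant factors (C = -2) combine into one prefactor.
Adjacent-term ratio: r(k) = 1 * (k-11) (k+3/2) (k+3/2) / [(k-4/3) (k-1/5) (k+1)] ; factor over Q: parameters, x = 1, and C = -2.


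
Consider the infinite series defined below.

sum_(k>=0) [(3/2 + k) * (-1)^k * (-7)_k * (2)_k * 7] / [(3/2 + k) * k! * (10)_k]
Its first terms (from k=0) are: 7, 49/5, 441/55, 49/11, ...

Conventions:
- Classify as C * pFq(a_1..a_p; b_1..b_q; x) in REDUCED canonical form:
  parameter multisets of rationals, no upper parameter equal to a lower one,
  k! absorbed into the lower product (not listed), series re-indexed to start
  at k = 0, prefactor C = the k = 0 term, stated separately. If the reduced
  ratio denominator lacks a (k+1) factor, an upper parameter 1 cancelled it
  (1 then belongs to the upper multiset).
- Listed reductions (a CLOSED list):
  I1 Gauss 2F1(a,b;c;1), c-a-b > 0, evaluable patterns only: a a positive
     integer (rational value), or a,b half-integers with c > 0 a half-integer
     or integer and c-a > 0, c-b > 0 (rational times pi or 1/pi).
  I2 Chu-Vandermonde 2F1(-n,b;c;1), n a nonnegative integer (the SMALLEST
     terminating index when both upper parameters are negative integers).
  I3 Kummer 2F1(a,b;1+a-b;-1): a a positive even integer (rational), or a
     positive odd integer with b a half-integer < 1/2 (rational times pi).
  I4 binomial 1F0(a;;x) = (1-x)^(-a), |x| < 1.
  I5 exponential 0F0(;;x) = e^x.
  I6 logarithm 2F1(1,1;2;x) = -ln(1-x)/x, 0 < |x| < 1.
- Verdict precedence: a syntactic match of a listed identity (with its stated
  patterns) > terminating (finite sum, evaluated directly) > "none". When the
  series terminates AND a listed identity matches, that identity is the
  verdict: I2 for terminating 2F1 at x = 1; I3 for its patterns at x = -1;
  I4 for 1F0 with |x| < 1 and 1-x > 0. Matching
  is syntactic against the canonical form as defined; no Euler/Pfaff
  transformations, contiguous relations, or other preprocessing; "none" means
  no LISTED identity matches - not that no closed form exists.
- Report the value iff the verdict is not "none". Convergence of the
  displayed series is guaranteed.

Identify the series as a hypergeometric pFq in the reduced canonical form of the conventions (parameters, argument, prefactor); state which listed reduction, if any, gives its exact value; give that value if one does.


Reduced: x = -1, 2F1, upper = {-7, 2}, lower = {10}, C = 7. Verdict: the Kummer evaluation I3 fires (x = -1; c = 10 equals 1+a-b for upper {-7, 2}: listed pattern). Hence: 63/2.

The tell: t_0 being 7, k + 3/2 divides numerator and denominator alike; prefactor 7 after cancelling.
Adjacent-term ratio: r(k) = (-1) * (k-7) (k+2) / [(k+10) (k+1)] - poly over poly, x = (-1) from leading terms; C = 7 at k = 0.


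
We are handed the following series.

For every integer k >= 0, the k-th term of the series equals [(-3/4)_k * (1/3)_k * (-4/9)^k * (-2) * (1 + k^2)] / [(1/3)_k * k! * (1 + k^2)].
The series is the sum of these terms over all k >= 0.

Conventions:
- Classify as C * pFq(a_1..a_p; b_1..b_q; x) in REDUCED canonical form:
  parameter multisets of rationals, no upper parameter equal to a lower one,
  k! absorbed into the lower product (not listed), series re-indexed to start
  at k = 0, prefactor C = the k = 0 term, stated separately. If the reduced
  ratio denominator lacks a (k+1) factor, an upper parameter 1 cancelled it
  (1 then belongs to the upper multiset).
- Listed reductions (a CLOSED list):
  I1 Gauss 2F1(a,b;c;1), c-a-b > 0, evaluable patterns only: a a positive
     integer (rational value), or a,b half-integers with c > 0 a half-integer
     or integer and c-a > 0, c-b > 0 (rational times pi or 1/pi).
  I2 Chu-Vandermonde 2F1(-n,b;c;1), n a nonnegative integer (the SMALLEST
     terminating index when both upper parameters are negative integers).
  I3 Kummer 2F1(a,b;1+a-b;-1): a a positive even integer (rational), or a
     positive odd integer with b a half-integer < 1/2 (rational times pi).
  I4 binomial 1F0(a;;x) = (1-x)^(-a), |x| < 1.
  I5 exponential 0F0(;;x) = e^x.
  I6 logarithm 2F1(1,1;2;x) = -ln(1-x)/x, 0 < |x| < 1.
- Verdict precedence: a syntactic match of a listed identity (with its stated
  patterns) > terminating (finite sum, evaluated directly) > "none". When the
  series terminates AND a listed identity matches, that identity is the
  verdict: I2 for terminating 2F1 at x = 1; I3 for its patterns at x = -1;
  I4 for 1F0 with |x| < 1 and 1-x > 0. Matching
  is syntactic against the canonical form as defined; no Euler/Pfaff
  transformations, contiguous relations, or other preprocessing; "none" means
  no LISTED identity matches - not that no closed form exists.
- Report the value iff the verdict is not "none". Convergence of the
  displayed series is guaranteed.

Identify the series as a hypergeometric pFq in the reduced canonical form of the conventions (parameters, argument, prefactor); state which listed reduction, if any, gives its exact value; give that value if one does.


Key step: with t_0 = -2, the parameter 1/3 appears in both the upper and lower lists and cancels (alongside the other common factor).
Term ratio: r(k) = (-4/9) * (k-3/4) / [(k+1)] ; factor over Q: parameters, x = (-4/9), and C = -2.

Reduced: x = -4/9, 1F0, upper = {-3/4}, lower = {-}, C = -2. Verdict: this is the I4 binomial reduction (the 1F0 binomial series: exponent 3/4, x = -4/9). Sum: (-2) * (13/9)^(3/4).


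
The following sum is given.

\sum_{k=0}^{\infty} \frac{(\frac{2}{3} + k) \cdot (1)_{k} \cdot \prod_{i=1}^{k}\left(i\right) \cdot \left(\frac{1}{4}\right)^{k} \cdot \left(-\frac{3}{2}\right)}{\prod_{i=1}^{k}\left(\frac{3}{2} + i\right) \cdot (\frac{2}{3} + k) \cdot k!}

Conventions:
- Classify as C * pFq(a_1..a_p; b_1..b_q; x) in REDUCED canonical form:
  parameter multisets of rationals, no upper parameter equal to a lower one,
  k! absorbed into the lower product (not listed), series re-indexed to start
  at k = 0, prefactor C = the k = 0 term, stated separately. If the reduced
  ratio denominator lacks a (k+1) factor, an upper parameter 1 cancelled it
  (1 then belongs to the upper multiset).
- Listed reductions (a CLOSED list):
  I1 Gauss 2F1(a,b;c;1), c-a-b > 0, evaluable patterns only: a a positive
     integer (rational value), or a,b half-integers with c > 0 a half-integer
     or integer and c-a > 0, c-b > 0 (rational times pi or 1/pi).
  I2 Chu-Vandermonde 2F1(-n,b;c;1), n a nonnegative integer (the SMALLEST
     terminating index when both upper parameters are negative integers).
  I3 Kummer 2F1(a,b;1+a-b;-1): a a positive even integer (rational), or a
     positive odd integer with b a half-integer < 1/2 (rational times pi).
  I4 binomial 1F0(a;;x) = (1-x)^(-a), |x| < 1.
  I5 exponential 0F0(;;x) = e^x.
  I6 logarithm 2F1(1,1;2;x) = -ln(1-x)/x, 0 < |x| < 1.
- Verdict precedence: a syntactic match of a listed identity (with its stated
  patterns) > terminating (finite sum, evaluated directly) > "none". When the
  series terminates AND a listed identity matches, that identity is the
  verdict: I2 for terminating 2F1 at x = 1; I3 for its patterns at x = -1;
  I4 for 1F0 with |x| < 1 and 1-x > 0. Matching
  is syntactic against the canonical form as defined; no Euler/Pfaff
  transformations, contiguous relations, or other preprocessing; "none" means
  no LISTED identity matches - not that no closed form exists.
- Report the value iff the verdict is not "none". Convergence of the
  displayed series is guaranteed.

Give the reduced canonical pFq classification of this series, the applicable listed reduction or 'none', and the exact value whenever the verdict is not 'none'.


The series (x = \frac{1}{4}) is 2F1: upper {1, 1}, lower {\frac{5}{2}}, prefactor -\frac{3}{2}. Verdict: none. No listed pattern accepts 2F1(1, 1; \frac{5}{2}; \frac{1}{4}).

Key observation: t_0 being -\frac{3}{2}, striking the common factor k + 2/3 reduces the term (C = -3/2, x = 1/4).
Term ratio: r(k) = \frac{1}{4} * (k+1) (k+1) / [(k+\frac{5}{2}) (k+1)] - rational in k. x = \frac{1}{4}; t_0 = -\frac{3}{2}; negate the roots.


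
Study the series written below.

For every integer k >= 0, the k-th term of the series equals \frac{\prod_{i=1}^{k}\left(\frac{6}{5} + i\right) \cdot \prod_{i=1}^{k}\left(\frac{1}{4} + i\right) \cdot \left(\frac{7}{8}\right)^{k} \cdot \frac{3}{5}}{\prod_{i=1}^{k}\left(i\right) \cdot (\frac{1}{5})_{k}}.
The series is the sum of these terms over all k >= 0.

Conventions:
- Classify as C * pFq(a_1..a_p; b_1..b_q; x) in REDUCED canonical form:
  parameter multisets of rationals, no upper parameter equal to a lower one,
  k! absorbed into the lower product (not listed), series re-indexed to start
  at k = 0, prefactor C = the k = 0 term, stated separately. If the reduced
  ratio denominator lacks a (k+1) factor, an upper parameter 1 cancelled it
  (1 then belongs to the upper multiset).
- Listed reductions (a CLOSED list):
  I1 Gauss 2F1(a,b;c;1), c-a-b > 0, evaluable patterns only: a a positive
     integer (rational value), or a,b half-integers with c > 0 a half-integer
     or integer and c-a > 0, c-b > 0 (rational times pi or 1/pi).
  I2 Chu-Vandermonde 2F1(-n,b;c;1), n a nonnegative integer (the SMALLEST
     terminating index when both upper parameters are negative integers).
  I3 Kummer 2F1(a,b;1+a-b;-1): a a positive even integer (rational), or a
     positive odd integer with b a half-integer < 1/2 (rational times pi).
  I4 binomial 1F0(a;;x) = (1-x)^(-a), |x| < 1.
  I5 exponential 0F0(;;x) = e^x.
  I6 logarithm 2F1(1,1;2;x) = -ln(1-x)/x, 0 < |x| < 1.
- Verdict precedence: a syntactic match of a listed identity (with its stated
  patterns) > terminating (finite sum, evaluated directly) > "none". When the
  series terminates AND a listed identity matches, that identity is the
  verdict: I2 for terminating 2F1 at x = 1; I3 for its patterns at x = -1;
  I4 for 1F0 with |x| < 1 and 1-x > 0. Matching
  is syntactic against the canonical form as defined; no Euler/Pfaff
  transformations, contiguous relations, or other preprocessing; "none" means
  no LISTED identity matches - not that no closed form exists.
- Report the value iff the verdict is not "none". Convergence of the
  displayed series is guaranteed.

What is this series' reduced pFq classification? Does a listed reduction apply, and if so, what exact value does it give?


Classification (C = \frac{3}{5}): 2F1 with upper {\frac{5}{4}, \frac{11}{5}}, lower {\frac{1}{5}}, argument x = \frac{7}{8}. Verdict: none - at argument \frac{7}{8} the multisets {\frac{5}{4}, \frac{11}{5}} ; {\frac{1}{5}} match no listed identity.

Key observation: with t_0 = \frac{3}{5}, the running product (prefactor 3/5) telescopes to a rising factorial.
Ratio: r(k) = \frac{7}{8} * (k+\frac{5}{4}) (k+\frac{11}{5}) / [(k+\frac{1}{5}) (k+1)] - poly over poly, x = \frac{7}{8} from leading terms; C = \frac{3}{5} at k = 0.


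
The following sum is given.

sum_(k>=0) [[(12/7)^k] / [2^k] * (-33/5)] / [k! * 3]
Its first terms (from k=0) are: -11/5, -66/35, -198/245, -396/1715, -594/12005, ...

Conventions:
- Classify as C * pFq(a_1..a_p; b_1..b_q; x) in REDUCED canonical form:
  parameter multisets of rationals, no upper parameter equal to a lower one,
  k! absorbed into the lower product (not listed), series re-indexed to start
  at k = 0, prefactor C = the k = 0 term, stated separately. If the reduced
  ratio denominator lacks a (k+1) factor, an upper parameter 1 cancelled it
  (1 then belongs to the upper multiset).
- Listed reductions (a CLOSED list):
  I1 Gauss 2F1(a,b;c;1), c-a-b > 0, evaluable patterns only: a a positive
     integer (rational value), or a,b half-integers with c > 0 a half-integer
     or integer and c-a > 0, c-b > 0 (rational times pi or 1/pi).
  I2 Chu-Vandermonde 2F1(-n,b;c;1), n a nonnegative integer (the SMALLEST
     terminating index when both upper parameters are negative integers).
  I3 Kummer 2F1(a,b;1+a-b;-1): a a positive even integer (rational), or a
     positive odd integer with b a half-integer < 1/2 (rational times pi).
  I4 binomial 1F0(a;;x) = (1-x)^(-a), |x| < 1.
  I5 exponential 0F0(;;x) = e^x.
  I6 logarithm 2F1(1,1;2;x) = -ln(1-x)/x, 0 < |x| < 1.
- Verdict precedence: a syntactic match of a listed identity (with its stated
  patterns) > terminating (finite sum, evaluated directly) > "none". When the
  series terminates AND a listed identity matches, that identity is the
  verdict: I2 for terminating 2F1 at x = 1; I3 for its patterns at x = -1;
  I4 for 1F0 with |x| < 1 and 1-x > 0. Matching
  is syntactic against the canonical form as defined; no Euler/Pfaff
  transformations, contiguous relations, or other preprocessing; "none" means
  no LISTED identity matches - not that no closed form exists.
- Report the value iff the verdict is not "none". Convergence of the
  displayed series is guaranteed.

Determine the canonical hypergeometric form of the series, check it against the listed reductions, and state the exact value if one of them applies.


Key step: from the first term -11/5: the two k-th powers (C = -11/5) combine into one argument.
Adjacent-term ratio: r(k) = (6/7) * 1 / [(k+1)] - rational in k. x = (6/7); t_0 = -11/5; negate the roots.

With C = -11/5: the canonical form is 0F0(-; -; 6/7). Verdict: the I5 exponential reduction applies (the 0F0 exponential series at x = 6/7). Exact value: (-11/5) * e^(6/7).


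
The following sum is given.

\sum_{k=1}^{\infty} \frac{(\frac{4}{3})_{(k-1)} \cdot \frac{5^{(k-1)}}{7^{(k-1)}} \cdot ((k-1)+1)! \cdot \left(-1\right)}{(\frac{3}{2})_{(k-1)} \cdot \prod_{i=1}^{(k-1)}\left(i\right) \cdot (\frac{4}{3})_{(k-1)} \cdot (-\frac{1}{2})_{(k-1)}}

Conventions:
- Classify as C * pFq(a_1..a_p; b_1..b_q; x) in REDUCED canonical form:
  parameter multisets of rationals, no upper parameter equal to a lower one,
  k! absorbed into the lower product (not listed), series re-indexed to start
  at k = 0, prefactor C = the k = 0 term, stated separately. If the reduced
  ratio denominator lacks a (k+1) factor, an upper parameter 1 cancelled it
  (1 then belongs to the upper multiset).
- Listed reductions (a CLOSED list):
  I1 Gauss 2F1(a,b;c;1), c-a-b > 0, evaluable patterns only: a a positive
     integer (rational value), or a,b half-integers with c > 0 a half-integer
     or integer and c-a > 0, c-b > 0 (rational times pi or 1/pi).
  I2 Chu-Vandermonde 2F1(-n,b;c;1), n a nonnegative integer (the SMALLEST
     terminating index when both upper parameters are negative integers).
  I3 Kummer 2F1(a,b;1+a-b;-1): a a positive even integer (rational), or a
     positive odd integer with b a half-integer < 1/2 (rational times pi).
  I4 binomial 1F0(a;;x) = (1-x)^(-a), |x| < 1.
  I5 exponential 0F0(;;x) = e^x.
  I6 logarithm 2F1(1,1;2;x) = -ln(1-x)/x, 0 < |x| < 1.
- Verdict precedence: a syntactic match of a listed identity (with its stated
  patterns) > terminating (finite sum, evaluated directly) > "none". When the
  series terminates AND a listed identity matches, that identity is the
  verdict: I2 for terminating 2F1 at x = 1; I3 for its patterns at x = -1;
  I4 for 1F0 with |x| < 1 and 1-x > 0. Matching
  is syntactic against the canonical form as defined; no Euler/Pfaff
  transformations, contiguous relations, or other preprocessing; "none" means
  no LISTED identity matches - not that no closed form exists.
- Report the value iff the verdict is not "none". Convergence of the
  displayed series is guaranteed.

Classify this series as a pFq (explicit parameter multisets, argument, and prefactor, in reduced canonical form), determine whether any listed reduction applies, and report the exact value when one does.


Canonical form: C = -1 times 1F2 with upper {2}, lower {-\frac{1}{2}, \frac{3}{2}}, x = \frac{5}{7}. Verdict: none - this 1F2 at x = \frac{5}{7} matches no listed pattern, and upper {2} holds no stopper.

Key step: with t_0 = -1, the factorial ratio (C = -1, x = 5/7) (k+a-1)!/(a-1)! is a rising factorial (a)_k.
Ratio: r(k) = \frac{5}{7} * (k+2) / [(k-\frac{1}{2}) (k+\frac{3}{2}) (k+1)] - rational in k. x = \frac{5}{7}; t_0 = -1; negate the roots.


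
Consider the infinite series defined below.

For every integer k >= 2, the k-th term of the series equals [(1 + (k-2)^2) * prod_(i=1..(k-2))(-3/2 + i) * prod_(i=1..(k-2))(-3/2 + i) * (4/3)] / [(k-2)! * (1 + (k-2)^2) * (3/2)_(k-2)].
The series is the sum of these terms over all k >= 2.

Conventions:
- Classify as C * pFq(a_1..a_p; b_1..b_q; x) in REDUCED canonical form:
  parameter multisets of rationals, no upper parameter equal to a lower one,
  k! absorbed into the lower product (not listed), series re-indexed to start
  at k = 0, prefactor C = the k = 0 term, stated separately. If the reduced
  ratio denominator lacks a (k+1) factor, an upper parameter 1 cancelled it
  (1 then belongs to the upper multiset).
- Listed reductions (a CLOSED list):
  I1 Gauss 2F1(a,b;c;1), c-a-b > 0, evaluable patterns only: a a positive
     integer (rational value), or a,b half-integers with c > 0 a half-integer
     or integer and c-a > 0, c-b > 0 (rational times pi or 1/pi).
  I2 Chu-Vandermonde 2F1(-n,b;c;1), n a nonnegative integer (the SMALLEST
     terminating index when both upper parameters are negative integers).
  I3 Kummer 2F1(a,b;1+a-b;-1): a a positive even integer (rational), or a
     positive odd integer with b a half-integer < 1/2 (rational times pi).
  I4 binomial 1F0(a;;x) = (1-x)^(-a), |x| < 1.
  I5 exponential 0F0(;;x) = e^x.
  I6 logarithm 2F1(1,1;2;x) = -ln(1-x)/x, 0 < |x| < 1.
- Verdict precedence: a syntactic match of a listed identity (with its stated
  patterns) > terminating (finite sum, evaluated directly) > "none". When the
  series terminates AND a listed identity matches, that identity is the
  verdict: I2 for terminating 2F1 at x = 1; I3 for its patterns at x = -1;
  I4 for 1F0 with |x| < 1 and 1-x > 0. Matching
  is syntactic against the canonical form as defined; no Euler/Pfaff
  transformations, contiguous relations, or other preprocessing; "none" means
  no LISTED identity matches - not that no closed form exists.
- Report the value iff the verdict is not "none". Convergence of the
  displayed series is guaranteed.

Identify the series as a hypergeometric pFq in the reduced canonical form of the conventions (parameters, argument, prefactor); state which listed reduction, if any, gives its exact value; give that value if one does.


Classification (C = 4/3): 2F1 with upper {-1/2, -1/2}, lower {3/2}, argument x = 1. Verdict: this is Gauss (I1, half-integer pattern) (x = 1; upper {-1/2, -1/2} half-integers, c = 3/2 in the evaluable pattern). Its exact value is (1/2) * pi.

Key observation: with t_0 = 4/3, the running product (C = 4/3) telescopes to a rising factorial.
Ratio: r(k) = 1 * (k-1/2) (k-1/2) / [(k+3/2) (k+1)] - rational in k, leading ratio 1; with t_0 = 4/3, classification follows.


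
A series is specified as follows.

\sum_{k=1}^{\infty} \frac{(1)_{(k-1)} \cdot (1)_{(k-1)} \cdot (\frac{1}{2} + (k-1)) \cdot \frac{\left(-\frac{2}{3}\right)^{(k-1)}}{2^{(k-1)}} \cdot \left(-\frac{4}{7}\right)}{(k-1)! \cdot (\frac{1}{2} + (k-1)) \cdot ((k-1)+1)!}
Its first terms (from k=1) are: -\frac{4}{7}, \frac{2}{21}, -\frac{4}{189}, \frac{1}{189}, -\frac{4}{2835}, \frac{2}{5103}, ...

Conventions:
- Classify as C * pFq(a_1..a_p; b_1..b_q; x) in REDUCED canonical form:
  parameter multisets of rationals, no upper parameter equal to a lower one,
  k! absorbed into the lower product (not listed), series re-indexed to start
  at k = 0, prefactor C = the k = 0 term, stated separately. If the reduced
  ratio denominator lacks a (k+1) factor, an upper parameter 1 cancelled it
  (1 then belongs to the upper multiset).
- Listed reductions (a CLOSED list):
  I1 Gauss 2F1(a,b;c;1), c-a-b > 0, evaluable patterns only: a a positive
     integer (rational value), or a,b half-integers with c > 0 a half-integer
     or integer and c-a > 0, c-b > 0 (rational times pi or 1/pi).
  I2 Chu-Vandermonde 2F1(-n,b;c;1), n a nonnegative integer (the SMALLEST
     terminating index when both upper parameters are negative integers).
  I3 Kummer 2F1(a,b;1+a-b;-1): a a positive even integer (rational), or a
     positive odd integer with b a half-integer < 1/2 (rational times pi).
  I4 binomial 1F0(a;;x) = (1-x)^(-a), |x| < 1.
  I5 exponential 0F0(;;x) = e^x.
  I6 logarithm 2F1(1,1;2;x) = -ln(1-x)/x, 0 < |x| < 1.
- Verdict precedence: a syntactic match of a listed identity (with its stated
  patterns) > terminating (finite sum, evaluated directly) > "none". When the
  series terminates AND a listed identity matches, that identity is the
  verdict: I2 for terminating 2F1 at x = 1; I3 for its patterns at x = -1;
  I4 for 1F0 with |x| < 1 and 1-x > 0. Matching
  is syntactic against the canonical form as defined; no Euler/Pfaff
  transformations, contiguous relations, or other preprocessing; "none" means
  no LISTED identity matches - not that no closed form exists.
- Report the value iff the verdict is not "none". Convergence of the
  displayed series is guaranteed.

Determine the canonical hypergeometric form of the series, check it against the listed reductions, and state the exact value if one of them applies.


At argument -\frac{1}{3}: a 2F1 with upper {1, 1}, lower {2}, scaled by C = -\frac{4}{7}. Verdict: logarithm (I6) fires (the logarithm: parameters (1,1;2), x = -\frac{1}{3}). Value: \left(-\frac{12}{7}\right) \cdot \ln\left(\frac{4}{3}\right).

Structural cue: t_0 = -\frac{4}{7} here, and the two k-th powers (prefactor -4/7) combine into one argument.
Consecutive-term ratio: r(k) = -\frac{1}{3} * (k+1) (k+1) / [(k+2) (k+1)] - rational in k. x = -\frac{1}{3}; t_0 = -\frac{4}{7}; negate the roots.


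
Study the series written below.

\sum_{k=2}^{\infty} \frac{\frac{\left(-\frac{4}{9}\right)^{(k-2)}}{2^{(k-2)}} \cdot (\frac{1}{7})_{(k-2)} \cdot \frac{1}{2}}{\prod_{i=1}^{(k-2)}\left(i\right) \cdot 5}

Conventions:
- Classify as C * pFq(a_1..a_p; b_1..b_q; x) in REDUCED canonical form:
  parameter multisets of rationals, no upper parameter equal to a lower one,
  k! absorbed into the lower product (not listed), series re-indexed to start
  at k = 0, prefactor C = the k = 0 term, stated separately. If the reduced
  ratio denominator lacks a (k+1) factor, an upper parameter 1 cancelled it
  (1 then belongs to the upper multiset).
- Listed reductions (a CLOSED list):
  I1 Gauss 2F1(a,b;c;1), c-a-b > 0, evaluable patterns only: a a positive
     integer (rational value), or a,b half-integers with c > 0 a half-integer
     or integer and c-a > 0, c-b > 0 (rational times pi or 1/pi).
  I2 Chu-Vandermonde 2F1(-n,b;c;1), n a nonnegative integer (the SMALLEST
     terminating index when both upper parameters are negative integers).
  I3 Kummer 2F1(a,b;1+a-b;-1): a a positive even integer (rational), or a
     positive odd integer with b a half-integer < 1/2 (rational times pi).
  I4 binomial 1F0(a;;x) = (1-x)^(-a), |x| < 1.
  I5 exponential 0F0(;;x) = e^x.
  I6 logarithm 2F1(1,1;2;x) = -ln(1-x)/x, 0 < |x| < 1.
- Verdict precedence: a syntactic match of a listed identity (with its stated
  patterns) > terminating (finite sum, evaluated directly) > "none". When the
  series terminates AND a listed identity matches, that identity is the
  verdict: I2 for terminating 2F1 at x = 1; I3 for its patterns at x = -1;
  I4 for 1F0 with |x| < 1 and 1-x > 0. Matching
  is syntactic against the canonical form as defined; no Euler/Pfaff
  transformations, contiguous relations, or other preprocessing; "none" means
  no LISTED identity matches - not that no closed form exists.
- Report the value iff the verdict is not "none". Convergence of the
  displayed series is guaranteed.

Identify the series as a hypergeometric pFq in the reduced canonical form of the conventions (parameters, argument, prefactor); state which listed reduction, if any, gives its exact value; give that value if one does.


With C = \frac{1}{10}: the canonical form is 1F0(\frac{1}{7}; -; -\frac{2}{9}). Verdict: the I4 binomial reduction applies (the 1F0 binomial series: exponent -1/7, x = -\frac{2}{9}). Sum: \frac{1}{10} \cdot \left(\frac{11}{9}\right)^{-\frac{1}{7}}.

Key observation: t_0 being \frac{1}{10}, the constant factors (C = 1/10, x = -2/9) combine into one prefactor.
Adjacent-term ratio: r(k) = -\frac{2}{9} * (k+\frac{1}{7}) / [(k+1)] - rational in k, leading ratio -\frac{2}{9}; with t_0 = \frac{1}{10}, classification follows.


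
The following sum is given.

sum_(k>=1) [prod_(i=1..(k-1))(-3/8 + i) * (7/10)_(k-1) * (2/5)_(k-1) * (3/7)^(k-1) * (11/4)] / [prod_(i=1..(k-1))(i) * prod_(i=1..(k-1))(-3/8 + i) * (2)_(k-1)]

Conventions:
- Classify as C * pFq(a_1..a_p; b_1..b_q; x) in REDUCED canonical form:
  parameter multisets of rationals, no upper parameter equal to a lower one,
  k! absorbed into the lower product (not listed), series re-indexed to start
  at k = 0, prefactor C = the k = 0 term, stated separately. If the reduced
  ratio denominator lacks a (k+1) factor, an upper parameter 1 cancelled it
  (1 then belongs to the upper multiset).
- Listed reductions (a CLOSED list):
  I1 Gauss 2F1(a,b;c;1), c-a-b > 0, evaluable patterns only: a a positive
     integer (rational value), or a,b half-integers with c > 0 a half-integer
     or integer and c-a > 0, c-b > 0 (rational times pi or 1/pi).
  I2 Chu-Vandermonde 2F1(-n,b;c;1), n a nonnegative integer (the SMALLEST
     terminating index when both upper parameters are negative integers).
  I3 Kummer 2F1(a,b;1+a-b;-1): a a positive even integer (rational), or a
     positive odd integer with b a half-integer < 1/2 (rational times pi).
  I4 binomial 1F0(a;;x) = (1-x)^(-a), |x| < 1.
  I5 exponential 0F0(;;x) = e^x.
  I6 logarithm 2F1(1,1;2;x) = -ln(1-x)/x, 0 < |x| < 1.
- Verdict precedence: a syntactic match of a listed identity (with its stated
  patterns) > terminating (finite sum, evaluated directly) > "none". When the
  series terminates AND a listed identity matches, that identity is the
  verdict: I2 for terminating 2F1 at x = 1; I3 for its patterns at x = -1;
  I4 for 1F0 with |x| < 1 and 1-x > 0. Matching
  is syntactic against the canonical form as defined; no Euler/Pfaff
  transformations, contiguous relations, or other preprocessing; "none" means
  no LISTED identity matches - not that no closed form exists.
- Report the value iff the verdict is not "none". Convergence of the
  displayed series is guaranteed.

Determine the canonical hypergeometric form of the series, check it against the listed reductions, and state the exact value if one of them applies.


Canonical form: C = 11/4 times 2F1 with upper {2/5, 7/10}, lower {2}, x = 3/7. Verdict: none - at argument 3/7 the multisets {2/5, 7/10} ; {2} match no listed identity.

Key observation: with t_0 = 11/4, the running product (prefactor 11/4) telescopes to a rising factorial.
Term ratio: r(k) = (3/7) * (k+2/5) (k+7/10) / [(k+2) (k+1)] - rational in k. x = (3/7); t_0 = 11/4; negate the roots.


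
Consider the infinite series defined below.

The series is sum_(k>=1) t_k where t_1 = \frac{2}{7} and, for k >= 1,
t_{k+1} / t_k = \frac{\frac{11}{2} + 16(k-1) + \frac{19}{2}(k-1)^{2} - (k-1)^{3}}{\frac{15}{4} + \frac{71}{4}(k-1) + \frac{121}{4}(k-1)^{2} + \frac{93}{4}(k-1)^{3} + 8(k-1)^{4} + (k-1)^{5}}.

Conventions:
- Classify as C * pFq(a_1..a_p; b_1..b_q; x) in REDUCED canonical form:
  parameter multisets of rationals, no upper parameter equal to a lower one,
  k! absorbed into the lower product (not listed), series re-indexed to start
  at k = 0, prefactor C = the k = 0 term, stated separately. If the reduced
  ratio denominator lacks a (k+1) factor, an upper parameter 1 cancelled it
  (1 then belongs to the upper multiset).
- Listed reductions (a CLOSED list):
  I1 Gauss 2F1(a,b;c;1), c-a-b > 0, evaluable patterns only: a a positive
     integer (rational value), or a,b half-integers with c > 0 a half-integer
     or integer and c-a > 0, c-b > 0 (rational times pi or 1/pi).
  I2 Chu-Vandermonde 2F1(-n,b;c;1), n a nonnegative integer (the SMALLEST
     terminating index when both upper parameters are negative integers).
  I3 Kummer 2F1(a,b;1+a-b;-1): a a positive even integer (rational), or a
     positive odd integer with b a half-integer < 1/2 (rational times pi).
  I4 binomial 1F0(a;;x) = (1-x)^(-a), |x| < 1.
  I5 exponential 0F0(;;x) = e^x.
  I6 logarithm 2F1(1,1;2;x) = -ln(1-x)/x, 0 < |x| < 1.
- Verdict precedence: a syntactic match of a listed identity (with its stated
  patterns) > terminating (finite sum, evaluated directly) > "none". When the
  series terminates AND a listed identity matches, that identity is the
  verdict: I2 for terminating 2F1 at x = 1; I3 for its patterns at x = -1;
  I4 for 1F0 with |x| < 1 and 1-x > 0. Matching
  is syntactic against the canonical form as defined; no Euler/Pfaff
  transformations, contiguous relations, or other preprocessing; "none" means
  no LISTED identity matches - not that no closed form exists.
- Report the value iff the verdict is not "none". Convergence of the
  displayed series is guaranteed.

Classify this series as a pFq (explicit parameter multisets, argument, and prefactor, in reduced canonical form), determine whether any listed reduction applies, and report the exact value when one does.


Reduced: x = -1, 1F2, upper = {-11}, lower = {\frac{5}{2}, 3}, C = \frac{2}{7}. Verdict: terminating. With -11 upstairs the series is a 12-term polynomial sum; evaluated term by term. Exact value: \frac{98225304464336921308}{112177539979864734375}.

Key step: x = -1 and roots of the ratio polynomials (C = 2/7) are the negated parameters.
Ratio: r(k) = -1 * (k-11) / [(k+\frac{5}{2}) (k+3) (k+1)] - rational in k. x = -1; t_0 = \frac{2}{7}; negate the roots.


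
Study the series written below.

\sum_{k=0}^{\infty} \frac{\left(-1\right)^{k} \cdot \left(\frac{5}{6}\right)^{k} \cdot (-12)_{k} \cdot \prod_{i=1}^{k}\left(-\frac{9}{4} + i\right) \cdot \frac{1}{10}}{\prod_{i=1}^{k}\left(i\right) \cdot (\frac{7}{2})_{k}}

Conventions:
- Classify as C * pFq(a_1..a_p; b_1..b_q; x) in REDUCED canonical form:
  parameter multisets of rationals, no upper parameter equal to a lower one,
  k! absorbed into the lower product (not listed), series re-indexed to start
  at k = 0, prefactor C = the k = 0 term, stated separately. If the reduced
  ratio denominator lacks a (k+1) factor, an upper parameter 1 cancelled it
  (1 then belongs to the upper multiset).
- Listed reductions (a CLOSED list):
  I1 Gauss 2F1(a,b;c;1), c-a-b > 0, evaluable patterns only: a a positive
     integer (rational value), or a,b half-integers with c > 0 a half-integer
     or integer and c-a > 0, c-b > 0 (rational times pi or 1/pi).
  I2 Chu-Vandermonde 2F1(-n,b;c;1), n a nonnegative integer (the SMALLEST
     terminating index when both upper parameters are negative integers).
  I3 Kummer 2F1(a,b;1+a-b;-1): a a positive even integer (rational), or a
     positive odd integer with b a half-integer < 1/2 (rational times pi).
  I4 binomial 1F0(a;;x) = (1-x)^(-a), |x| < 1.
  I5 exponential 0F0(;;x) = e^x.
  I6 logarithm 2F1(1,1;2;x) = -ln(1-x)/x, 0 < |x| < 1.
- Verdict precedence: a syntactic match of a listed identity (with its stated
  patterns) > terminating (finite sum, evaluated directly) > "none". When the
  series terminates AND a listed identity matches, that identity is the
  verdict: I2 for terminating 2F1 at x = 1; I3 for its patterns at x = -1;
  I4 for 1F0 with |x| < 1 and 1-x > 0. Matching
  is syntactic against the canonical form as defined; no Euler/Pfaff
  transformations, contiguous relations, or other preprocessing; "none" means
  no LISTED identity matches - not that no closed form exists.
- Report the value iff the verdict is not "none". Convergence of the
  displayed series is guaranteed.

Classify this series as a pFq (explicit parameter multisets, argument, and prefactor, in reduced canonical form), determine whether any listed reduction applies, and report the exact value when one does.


Key step: with t_0 = \frac{1}{10}, the (-1)^k factor (prefactor 1/10) folds into the argument's sign.
Adjacent-term ratio: r(k) = -\frac{5}{6} * (k-12) (k-\frac{5}{4}) / [(k+\frac{7}{2}) (k+1)] - rational in k. x = -\frac{5}{6}; t_0 = \frac{1}{10}; negate the roots.

x = -\frac{5}{6} here; the reduced form reads 2F1, upper {-12, -\frac{5}{4}}, lower {\frac{7}{2}}, C = \frac{1}{10}. Verdict: terminating (-12 upstairs). 13 nonzero terms in all; added directly. Its exact value is -\frac{1205435912554028891}{12000090432303267840}.
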